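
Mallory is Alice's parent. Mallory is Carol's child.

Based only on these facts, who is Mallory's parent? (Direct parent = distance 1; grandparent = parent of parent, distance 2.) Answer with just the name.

Reconstructing the parent chain from the given facts:
  Carol -> Mallory -> Alice
(each arrow means 'parent of the next')
Positions in the chain (0 = top):
  position of Carol: 0
  position of Mallory: 1
  position of Alice: 2

Mallory is at position 1; the parent is 1 step up the chain, i.e. position 0: Carol.

Answer: Carol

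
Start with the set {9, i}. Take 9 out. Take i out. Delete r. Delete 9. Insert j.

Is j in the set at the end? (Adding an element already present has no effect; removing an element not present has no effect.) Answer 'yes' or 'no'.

Answer: yes

Derivation:
Tracking the set through each operation:
Start: {9, i}
Event 1 (remove 9): removed. Set: {i}
Event 2 (remove i): removed. Set: {}
Event 3 (remove r): not present, no change. Set: {}
Event 4 (remove 9): not present, no change. Set: {}
Event 5 (add j): added. Set: {j}

Final set: {j} (size 1)
j is in the final set.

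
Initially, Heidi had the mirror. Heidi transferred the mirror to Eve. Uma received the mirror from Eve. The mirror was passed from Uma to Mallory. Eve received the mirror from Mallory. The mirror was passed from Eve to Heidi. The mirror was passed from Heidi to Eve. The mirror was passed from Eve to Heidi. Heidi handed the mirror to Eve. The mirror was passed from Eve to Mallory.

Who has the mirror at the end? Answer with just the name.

Answer: Mallory

Derivation:
Tracking the mirror through each event:
Start: Heidi has the mirror.
After event 1: Eve has the mirror.
After event 2: Uma has the mirror.
After event 3: Mallory has the mirror.
After event 4: Eve has the mirror.
After event 5: Heidi has the mirror.
After event 6: Eve has the mirror.
After event 7: Heidi has the mirror.
After event 8: Eve has the mirror.
After event 9: Mallory has the mirror.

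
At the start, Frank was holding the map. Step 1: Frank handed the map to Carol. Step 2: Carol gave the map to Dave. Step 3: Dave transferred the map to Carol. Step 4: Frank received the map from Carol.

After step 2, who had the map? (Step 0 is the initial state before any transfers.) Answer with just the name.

Answer: Dave

Derivation:
Tracking the map holder through step 2:
After step 0 (start): Frank
After step 1: Carol
After step 2: Dave

At step 2, the holder is Dave.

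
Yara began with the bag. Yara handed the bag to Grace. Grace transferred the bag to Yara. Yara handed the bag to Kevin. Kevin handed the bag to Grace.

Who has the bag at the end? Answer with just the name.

Answer: Grace

Derivation:
Tracking the bag through each event:
Start: Yara has the bag.
After event 1: Grace has the bag.
After event 2: Yara has the bag.
After event 3: Kevin has the bag.
After event 4: Grace has the bag.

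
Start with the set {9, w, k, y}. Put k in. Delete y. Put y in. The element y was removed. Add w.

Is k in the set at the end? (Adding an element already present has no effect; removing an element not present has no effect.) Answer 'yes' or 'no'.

Tracking the set through each operation:
Start: {9, k, w, y}
Event 1 (add k): already present, no change. Set: {9, k, w, y}
Event 2 (remove y): removed. Set: {9, k, w}
Event 3 (add y): added. Set: {9, k, w, y}
Event 4 (remove y): removed. Set: {9, k, w}
Event 5 (add w): already present, no change. Set: {9, k, w}

Final set: {9, k, w} (size 3)
k is in the final set.

Answer: yes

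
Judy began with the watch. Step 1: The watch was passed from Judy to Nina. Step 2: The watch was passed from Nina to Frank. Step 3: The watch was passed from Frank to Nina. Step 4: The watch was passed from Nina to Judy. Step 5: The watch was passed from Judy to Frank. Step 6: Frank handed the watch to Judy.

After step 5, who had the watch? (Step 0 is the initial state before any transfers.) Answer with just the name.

Answer: Frank

Derivation:
Tracking the watch holder through step 5:
After step 0 (start): Judy
After step 1: Nina
After step 2: Frank
After step 3: Nina
After step 4: Judy
After step 5: Frank

At step 5, the holder is Frank.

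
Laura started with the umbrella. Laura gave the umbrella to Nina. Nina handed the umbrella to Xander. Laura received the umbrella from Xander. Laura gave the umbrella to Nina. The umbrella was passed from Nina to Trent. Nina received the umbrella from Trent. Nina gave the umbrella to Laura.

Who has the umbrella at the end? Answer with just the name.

Tracking the umbrella through each event:
Start: Laura has the umbrella.
After event 1: Nina has the umbrella.
After event 2: Xander has the umbrella.
After event 3: Laura has the umbrella.
After event 4: Nina has the umbrella.
After event 5: Trent has the umbrella.
After event 6: Nina has the umbrella.
After event 7: Laura has the umbrella.

Answer: Laura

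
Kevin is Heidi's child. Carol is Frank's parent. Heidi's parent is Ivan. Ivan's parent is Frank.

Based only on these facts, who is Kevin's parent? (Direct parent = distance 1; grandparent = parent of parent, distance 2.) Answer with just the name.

Reconstructing the parent chain from the given facts:
  Carol -> Frank -> Ivan -> Heidi -> Kevin
(each arrow means 'parent of the next')
Positions in the chain (0 = top):
  position of Carol: 0
  position of Frank: 1
  position of Ivan: 2
  position of Heidi: 3
  position of Kevin: 4

Kevin is at position 4; the parent is 1 step up the chain, i.e. position 3: Heidi.

Answer: Heidi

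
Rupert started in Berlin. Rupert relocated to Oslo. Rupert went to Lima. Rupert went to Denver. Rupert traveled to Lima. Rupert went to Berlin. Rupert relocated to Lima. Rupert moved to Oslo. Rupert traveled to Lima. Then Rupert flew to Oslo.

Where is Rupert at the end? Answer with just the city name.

Tracking Rupert's location:
Start: Rupert is in Berlin.
After move 1: Berlin -> Oslo. Rupert is in Oslo.
After move 2: Oslo -> Lima. Rupert is in Lima.
After move 3: Lima -> Denver. Rupert is in Denver.
After move 4: Denver -> Lima. Rupert is in Lima.
After move 5: Lima -> Berlin. Rupert is in Berlin.
After move 6: Berlin -> Lima. Rupert is in Lima.
After move 7: Lima -> Oslo. Rupert is in Oslo.
After move 8: Oslo -> Lima. Rupert is in Lima.
After move 9: Lima -> Oslo. Rupert is in Oslo.

Answer: Oslo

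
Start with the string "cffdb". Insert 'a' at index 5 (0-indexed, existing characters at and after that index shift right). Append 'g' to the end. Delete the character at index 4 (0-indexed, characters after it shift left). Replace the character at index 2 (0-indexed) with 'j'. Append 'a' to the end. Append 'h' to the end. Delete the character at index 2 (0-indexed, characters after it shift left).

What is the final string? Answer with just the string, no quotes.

Applying each edit step by step:
Start: "cffdb"
Op 1 (insert 'a' at idx 5): "cffdb" -> "cffdba"
Op 2 (append 'g'): "cffdba" -> "cffdbag"
Op 3 (delete idx 4 = 'b'): "cffdbag" -> "cffdag"
Op 4 (replace idx 2: 'f' -> 'j'): "cffdag" -> "cfjdag"
Op 5 (append 'a'): "cfjdag" -> "cfjdaga"
Op 6 (append 'h'): "cfjdaga" -> "cfjdagah"
Op 7 (delete idx 2 = 'j'): "cfjdagah" -> "cfdagah"

Answer: cfdagah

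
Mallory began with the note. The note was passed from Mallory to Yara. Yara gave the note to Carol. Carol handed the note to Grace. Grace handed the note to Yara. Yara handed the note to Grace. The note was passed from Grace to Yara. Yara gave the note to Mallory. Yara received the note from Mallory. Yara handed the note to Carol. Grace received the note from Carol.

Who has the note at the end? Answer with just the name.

Answer: Grace

Derivation:
Tracking the note through each event:
Start: Mallory has the note.
After event 1: Yara has the note.
After event 2: Carol has the note.
After event 3: Grace has the note.
After event 4: Yara has the note.
After event 5: Grace has the note.
After event 6: Yara has the note.
After event 7: Mallory has the note.
After event 8: Yara has the note.
After event 9: Carol has the note.
After event 10: Grace has the note.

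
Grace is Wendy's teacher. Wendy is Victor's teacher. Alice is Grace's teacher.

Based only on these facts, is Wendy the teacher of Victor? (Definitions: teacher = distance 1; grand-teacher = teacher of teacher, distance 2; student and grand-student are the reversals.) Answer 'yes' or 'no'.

Answer: yes

Derivation:
Reconstructing the teacher chain from the given facts:
  Alice -> Grace -> Wendy -> Victor
(each arrow means 'teacher of the next')
Positions in the chain (0 = top):
  position of Alice: 0
  position of Grace: 1
  position of Wendy: 2
  position of Victor: 3

Wendy is at position 2, Victor is at position 3; signed distance (j - i) = 1.
'teacher' requires j - i = 1. Actual distance is 1, so the relation HOLDS.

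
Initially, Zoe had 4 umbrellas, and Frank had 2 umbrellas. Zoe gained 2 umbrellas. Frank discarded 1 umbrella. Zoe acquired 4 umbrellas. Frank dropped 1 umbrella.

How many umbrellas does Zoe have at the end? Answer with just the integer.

Answer: 10

Derivation:
Tracking counts step by step:
Start: Zoe=4, Frank=2
Event 1 (Zoe +2): Zoe: 4 -> 6. State: Zoe=6, Frank=2
Event 2 (Frank -1): Frank: 2 -> 1. State: Zoe=6, Frank=1
Event 3 (Zoe +4): Zoe: 6 -> 10. State: Zoe=10, Frank=1
Event 4 (Frank -1): Frank: 1 -> 0. State: Zoe=10, Frank=0

Zoe's final count: 10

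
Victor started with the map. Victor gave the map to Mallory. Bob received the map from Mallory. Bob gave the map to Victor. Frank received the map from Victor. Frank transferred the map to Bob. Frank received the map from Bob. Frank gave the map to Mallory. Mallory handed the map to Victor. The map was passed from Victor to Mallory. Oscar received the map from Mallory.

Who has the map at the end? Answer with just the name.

Tracking the map through each event:
Start: Victor has the map.
After event 1: Mallory has the map.
After event 2: Bob has the map.
After event 3: Victor has the map.
After event 4: Frank has the map.
After event 5: Bob has the map.
After event 6: Frank has the map.
After event 7: Mallory has the map.
After event 8: Victor has the map.
After event 9: Mallory has the map.
After event 10: Oscar has the map.

Answer: Oscar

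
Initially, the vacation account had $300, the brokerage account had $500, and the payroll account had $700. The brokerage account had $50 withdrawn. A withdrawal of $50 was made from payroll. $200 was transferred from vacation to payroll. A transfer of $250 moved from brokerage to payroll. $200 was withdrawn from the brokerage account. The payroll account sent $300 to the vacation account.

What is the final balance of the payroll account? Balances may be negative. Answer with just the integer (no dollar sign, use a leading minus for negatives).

Tracking account balances step by step:
Start: vacation=300, brokerage=500, payroll=700
Event 1 (withdraw 50 from brokerage): brokerage: 500 - 50 = 450. Balances: vacation=300, brokerage=450, payroll=700
Event 2 (withdraw 50 from payroll): payroll: 700 - 50 = 650. Balances: vacation=300, brokerage=450, payroll=650
Event 3 (transfer 200 vacation -> payroll): vacation: 300 - 200 = 100, payroll: 650 + 200 = 850. Balances: vacation=100, brokerage=450, payroll=850
Event 4 (transfer 250 brokerage -> payroll): brokerage: 450 - 250 = 200, payroll: 850 + 250 = 1100. Balances: vacation=100, brokerage=200, payroll=1100
Event 5 (withdraw 200 from brokerage): brokerage: 200 - 200 = 0. Balances: vacation=100, brokerage=0, payroll=1100
Event 6 (transfer 300 payroll -> vacation): payroll: 1100 - 300 = 800, vacation: 100 + 300 = 400. Balances: vacation=400, brokerage=0, payroll=800

Final balance of payroll: 800

Answer: 800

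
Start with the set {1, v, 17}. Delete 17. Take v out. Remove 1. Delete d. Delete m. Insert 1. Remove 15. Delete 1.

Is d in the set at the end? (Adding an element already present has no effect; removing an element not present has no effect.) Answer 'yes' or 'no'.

Answer: no

Derivation:
Tracking the set through each operation:
Start: {1, 17, v}
Event 1 (remove 17): removed. Set: {1, v}
Event 2 (remove v): removed. Set: {1}
Event 3 (remove 1): removed. Set: {}
Event 4 (remove d): not present, no change. Set: {}
Event 5 (remove m): not present, no change. Set: {}
Event 6 (add 1): added. Set: {1}
Event 7 (remove 15): not present, no change. Set: {1}
Event 8 (remove 1): removed. Set: {}

Final set: {} (size 0)
d is NOT in the final set.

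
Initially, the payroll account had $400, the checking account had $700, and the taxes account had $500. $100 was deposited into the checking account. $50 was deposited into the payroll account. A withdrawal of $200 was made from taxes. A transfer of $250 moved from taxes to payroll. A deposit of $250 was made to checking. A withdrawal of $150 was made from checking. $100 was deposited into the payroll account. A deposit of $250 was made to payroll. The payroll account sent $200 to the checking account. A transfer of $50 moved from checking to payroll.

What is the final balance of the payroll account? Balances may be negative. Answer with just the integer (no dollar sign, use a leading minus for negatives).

Tracking account balances step by step:
Start: payroll=400, checking=700, taxes=500
Event 1 (deposit 100 to checking): checking: 700 + 100 = 800. Balances: payroll=400, checking=800, taxes=500
Event 2 (deposit 50 to payroll): payroll: 400 + 50 = 450. Balances: payroll=450, checking=800, taxes=500
Event 3 (withdraw 200 from taxes): taxes: 500 - 200 = 300. Balances: payroll=450, checking=800, taxes=300
Event 4 (transfer 250 taxes -> payroll): taxes: 300 - 250 = 50, payroll: 450 + 250 = 700. Balances: payroll=700, checking=800, taxes=50
Event 5 (deposit 250 to checking): checking: 800 + 250 = 1050. Balances: payroll=700, checking=1050, taxes=50
Event 6 (withdraw 150 from checking): checking: 1050 - 150 = 900. Balances: payroll=700, checking=900, taxes=50
Event 7 (deposit 100 to payroll): payroll: 700 + 100 = 800. Balances: payroll=800, checking=900, taxes=50
Event 8 (deposit 250 to payroll): payroll: 800 + 250 = 1050. Balances: payroll=1050, checking=900, taxes=50
Event 9 (transfer 200 payroll -> checking): payroll: 1050 - 200 = 850, checking: 900 + 200 = 1100. Balances: payroll=850, checking=1100, taxes=50
Event 10 (transfer 50 checking -> payroll): checking: 1100 - 50 = 1050, payroll: 850 + 50 = 900. Balances: payroll=900, checking=1050, taxes=50

Final balance of payroll: 900

Answer: 900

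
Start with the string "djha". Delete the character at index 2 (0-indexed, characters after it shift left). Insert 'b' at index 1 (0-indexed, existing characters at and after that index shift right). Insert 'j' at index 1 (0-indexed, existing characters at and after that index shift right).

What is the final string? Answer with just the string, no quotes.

Applying each edit step by step:
Start: "djha"
Op 1 (delete idx 2 = 'h'): "djha" -> "dja"
Op 2 (insert 'b' at idx 1): "dja" -> "dbja"
Op 3 (insert 'j' at idx 1): "dbja" -> "djbja"

Answer: djbja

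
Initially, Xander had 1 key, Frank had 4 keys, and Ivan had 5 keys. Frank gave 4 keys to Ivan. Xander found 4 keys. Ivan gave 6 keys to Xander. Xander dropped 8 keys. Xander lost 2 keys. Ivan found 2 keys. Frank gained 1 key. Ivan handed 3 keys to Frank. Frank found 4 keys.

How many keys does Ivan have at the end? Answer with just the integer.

Answer: 2

Derivation:
Tracking counts step by step:
Start: Xander=1, Frank=4, Ivan=5
Event 1 (Frank -> Ivan, 4): Frank: 4 -> 0, Ivan: 5 -> 9. State: Xander=1, Frank=0, Ivan=9
Event 2 (Xander +4): Xander: 1 -> 5. State: Xander=5, Frank=0, Ivan=9
Event 3 (Ivan -> Xander, 6): Ivan: 9 -> 3, Xander: 5 -> 11. State: Xander=11, Frank=0, Ivan=3
Event 4 (Xander -8): Xander: 11 -> 3. State: Xander=3, Frank=0, Ivan=3
Event 5 (Xander -2): Xander: 3 -> 1. State: Xander=1, Frank=0, Ivan=3
Event 6 (Ivan +2): Ivan: 3 -> 5. State: Xander=1, Frank=0, Ivan=5
Event 7 (Frank +1): Frank: 0 -> 1. State: Xander=1, Frank=1, Ivan=5
Event 8 (Ivan -> Frank, 3): Ivan: 5 -> 2, Frank: 1 -> 4. State: Xander=1, Frank=4, Ivan=2
Event 9 (Frank +4): Frank: 4 -> 8. State: Xander=1, Frank=8, Ivan=2

Ivan's final count: 2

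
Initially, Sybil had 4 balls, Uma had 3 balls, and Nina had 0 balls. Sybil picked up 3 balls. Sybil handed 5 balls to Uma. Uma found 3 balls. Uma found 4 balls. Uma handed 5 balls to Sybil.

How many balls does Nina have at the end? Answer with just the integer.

Answer: 0

Derivation:
Tracking counts step by step:
Start: Sybil=4, Uma=3, Nina=0
Event 1 (Sybil +3): Sybil: 4 -> 7. State: Sybil=7, Uma=3, Nina=0
Event 2 (Sybil -> Uma, 5): Sybil: 7 -> 2, Uma: 3 -> 8. State: Sybil=2, Uma=8, Nina=0
Event 3 (Uma +3): Uma: 8 -> 11. State: Sybil=2, Uma=11, Nina=0
Event 4 (Uma +4): Uma: 11 -> 15. State: Sybil=2, Uma=15, Nina=0
Event 5 (Uma -> Sybil, 5): Uma: 15 -> 10, Sybil: 2 -> 7. State: Sybil=7, Uma=10, Nina=0

Nina's final count: 0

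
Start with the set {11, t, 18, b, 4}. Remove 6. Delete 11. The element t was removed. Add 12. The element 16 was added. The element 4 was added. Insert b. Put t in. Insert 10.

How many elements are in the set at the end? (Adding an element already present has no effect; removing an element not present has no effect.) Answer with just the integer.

Tracking the set through each operation:
Start: {11, 18, 4, b, t}
Event 1 (remove 6): not present, no change. Set: {11, 18, 4, b, t}
Event 2 (remove 11): removed. Set: {18, 4, b, t}
Event 3 (remove t): removed. Set: {18, 4, b}
Event 4 (add 12): added. Set: {12, 18, 4, b}
Event 5 (add 16): added. Set: {12, 16, 18, 4, b}
Event 6 (add 4): already present, no change. Set: {12, 16, 18, 4, b}
Event 7 (add b): already present, no change. Set: {12, 16, 18, 4, b}
Event 8 (add t): added. Set: {12, 16, 18, 4, b, t}
Event 9 (add 10): added. Set: {10, 12, 16, 18, 4, b, t}

Final set: {10, 12, 16, 18, 4, b, t} (size 7)

Answer: 7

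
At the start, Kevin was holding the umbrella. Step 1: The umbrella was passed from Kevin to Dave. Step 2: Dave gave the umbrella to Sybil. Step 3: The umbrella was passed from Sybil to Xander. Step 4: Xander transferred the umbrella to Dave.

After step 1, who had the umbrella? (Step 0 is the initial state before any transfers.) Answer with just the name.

Answer: Dave

Derivation:
Tracking the umbrella holder through step 1:
After step 0 (start): Kevin
After step 1: Dave

At step 1, the holder is Dave.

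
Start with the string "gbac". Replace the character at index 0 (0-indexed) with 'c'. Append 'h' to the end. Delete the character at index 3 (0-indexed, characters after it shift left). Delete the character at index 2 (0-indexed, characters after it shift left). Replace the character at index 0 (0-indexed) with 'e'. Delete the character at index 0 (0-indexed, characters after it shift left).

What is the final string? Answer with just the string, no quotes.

Applying each edit step by step:
Start: "gbac"
Op 1 (replace idx 0: 'g' -> 'c'): "gbac" -> "cbac"
Op 2 (append 'h'): "cbac" -> "cbach"
Op 3 (delete idx 3 = 'c'): "cbach" -> "cbah"
Op 4 (delete idx 2 = 'a'): "cbah" -> "cbh"
Op 5 (replace idx 0: 'c' -> 'e'): "cbh" -> "ebh"
Op 6 (delete idx 0 = 'e'): "ebh" -> "bh"

Answer: bh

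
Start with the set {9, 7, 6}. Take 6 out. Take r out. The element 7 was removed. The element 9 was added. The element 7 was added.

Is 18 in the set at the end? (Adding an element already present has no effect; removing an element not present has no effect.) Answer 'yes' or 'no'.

Answer: no

Derivation:
Tracking the set through each operation:
Start: {6, 7, 9}
Event 1 (remove 6): removed. Set: {7, 9}
Event 2 (remove r): not present, no change. Set: {7, 9}
Event 3 (remove 7): removed. Set: {9}
Event 4 (add 9): already present, no change. Set: {9}
Event 5 (add 7): added. Set: {7, 9}

Final set: {7, 9} (size 2)
18 is NOT in the final set.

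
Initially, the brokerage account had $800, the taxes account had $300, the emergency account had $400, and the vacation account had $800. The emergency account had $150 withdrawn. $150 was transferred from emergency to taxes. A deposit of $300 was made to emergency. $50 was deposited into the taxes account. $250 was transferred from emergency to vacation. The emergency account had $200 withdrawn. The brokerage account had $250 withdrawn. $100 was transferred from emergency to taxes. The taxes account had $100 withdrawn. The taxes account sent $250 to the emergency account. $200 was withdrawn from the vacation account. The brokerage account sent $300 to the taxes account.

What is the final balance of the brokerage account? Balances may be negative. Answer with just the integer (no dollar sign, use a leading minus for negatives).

Answer: 250

Derivation:
Tracking account balances step by step:
Start: brokerage=800, taxes=300, emergency=400, vacation=800
Event 1 (withdraw 150 from emergency): emergency: 400 - 150 = 250. Balances: brokerage=800, taxes=300, emergency=250, vacation=800
Event 2 (transfer 150 emergency -> taxes): emergency: 250 - 150 = 100, taxes: 300 + 150 = 450. Balances: brokerage=800, taxes=450, emergency=100, vacation=800
Event 3 (deposit 300 to emergency): emergency: 100 + 300 = 400. Balances: brokerage=800, taxes=450, emergency=400, vacation=800
Event 4 (deposit 50 to taxes): taxes: 450 + 50 = 500. Balances: brokerage=800, taxes=500, emergency=400, vacation=800
Event 5 (transfer 250 emergency -> vacation): emergency: 400 - 250 = 150, vacation: 800 + 250 = 1050. Balances: brokerage=800, taxes=500, emergency=150, vacation=1050
Event 6 (withdraw 200 from emergency): emergency: 150 - 200 = -50. Balances: brokerage=800, taxes=500, emergency=-50, vacation=1050
Event 7 (withdraw 250 from brokerage): brokerage: 800 - 250 = 550. Balances: brokerage=550, taxes=500, emergency=-50, vacation=1050
Event 8 (transfer 100 emergency -> taxes): emergency: -50 - 100 = -150, taxes: 500 + 100 = 600. Balances: brokerage=550, taxes=600, emergency=-150, vacation=1050
Event 9 (withdraw 100 from taxes): taxes: 600 - 100 = 500. Balances: brokerage=550, taxes=500, emergency=-150, vacation=1050
Event 10 (transfer 250 taxes -> emergency): taxes: 500 - 250 = 250, emergency: -150 + 250 = 100. Balances: brokerage=550, taxes=250, emergency=100, vacation=1050
Event 11 (withdraw 200 from vacation): vacation: 1050 - 200 = 850. Balances: brokerage=550, taxes=250, emergency=100, vacation=850
Event 12 (transfer 300 brokerage -> taxes): brokerage: 550 - 300 = 250, taxes: 250 + 300 = 550. Balances: brokerage=250, taxes=550, emergency=100, vacation=850

Final balance of brokerage: 250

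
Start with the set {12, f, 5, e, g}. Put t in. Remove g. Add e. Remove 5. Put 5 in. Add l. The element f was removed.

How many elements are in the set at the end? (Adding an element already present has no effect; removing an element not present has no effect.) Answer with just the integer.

Answer: 5

Derivation:
Tracking the set through each operation:
Start: {12, 5, e, f, g}
Event 1 (add t): added. Set: {12, 5, e, f, g, t}
Event 2 (remove g): removed. Set: {12, 5, e, f, t}
Event 3 (add e): already present, no change. Set: {12, 5, e, f, t}
Event 4 (remove 5): removed. Set: {12, e, f, t}
Event 5 (add 5): added. Set: {12, 5, e, f, t}
Event 6 (add l): added. Set: {12, 5, e, f, l, t}
Event 7 (remove f): removed. Set: {12, 5, e, l, t}

Final set: {12, 5, e, l, t} (size 5)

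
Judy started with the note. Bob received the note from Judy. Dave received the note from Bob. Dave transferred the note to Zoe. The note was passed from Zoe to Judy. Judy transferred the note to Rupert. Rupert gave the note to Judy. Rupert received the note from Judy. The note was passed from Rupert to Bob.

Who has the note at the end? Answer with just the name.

Tracking the note through each event:
Start: Judy has the note.
After event 1: Bob has the note.
After event 2: Dave has the note.
After event 3: Zoe has the note.
After event 4: Judy has the note.
After event 5: Rupert has the note.
After event 6: Judy has the note.
After event 7: Rupert has the note.
After event 8: Bob has the note.

Answer: Bob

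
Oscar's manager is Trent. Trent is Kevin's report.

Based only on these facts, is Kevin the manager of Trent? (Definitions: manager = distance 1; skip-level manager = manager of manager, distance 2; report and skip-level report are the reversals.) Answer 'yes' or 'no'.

Reconstructing the manager chain from the given facts:
  Kevin -> Trent -> Oscar
(each arrow means 'manager of the next')
Positions in the chain (0 = top):
  position of Kevin: 0
  position of Trent: 1
  position of Oscar: 2

Kevin is at position 0, Trent is at position 1; signed distance (j - i) = 1.
'manager' requires j - i = 1. Actual distance is 1, so the relation HOLDS.

Answer: yes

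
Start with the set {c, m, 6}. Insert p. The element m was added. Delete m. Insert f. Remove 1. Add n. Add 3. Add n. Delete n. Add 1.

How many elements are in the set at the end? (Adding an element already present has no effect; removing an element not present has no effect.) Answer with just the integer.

Answer: 6

Derivation:
Tracking the set through each operation:
Start: {6, c, m}
Event 1 (add p): added. Set: {6, c, m, p}
Event 2 (add m): already present, no change. Set: {6, c, m, p}
Event 3 (remove m): removed. Set: {6, c, p}
Event 4 (add f): added. Set: {6, c, f, p}
Event 5 (remove 1): not present, no change. Set: {6, c, f, p}
Event 6 (add n): added. Set: {6, c, f, n, p}
Event 7 (add 3): added. Set: {3, 6, c, f, n, p}
Event 8 (add n): already present, no change. Set: {3, 6, c, f, n, p}
Event 9 (remove n): removed. Set: {3, 6, c, f, p}
Event 10 (add 1): added. Set: {1, 3, 6, c, f, p}

Final set: {1, 3, 6, c, f, p} (size 6)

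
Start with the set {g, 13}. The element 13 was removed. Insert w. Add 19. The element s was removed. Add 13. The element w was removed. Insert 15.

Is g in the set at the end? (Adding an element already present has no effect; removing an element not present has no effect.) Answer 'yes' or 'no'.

Answer: yes

Derivation:
Tracking the set through each operation:
Start: {13, g}
Event 1 (remove 13): removed. Set: {g}
Event 2 (add w): added. Set: {g, w}
Event 3 (add 19): added. Set: {19, g, w}
Event 4 (remove s): not present, no change. Set: {19, g, w}
Event 5 (add 13): added. Set: {13, 19, g, w}
Event 6 (remove w): removed. Set: {13, 19, g}
Event 7 (add 15): added. Set: {13, 15, 19, g}

Final set: {13, 15, 19, g} (size 4)
g is in the final set.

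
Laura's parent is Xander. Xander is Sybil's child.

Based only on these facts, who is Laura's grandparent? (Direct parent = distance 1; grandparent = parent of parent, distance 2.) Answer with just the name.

Reconstructing the parent chain from the given facts:
  Sybil -> Xander -> Laura
(each arrow means 'parent of the next')
Positions in the chain (0 = top):
  position of Sybil: 0
  position of Xander: 1
  position of Laura: 2

Laura is at position 2; the grandparent is 2 steps up the chain, i.e. position 0: Sybil.

Answer: Sybil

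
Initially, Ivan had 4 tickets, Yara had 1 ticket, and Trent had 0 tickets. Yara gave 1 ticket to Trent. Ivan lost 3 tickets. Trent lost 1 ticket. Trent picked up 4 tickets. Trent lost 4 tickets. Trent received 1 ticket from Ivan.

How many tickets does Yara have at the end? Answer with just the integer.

Tracking counts step by step:
Start: Ivan=4, Yara=1, Trent=0
Event 1 (Yara -> Trent, 1): Yara: 1 -> 0, Trent: 0 -> 1. State: Ivan=4, Yara=0, Trent=1
Event 2 (Ivan -3): Ivan: 4 -> 1. State: Ivan=1, Yara=0, Trent=1
Event 3 (Trent -1): Trent: 1 -> 0. State: Ivan=1, Yara=0, Trent=0
Event 4 (Trent +4): Trent: 0 -> 4. State: Ivan=1, Yara=0, Trent=4
Event 5 (Trent -4): Trent: 4 -> 0. State: Ivan=1, Yara=0, Trent=0
Event 6 (Ivan -> Trent, 1): Ivan: 1 -> 0, Trent: 0 -> 1. State: Ivan=0, Yara=0, Trent=1

Yara's final count: 0

Answer: 0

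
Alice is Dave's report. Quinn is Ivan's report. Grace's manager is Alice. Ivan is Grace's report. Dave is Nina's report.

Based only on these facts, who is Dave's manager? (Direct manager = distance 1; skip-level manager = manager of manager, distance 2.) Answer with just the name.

Reconstructing the manager chain from the given facts:
  Nina -> Dave -> Alice -> Grace -> Ivan -> Quinn
(each arrow means 'manager of the next')
Positions in the chain (0 = top):
  position of Nina: 0
  position of Dave: 1
  position of Alice: 2
  position of Grace: 3
  position of Ivan: 4
  position of Quinn: 5

Dave is at position 1; the manager is 1 step up the chain, i.e. position 0: Nina.

Answer: Nina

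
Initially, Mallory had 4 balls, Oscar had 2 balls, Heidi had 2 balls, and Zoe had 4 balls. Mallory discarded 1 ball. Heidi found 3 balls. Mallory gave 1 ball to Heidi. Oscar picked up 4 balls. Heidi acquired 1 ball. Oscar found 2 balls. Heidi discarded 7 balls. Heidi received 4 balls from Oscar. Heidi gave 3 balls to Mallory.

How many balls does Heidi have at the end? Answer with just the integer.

Answer: 1

Derivation:
Tracking counts step by step:
Start: Mallory=4, Oscar=2, Heidi=2, Zoe=4
Event 1 (Mallory -1): Mallory: 4 -> 3. State: Mallory=3, Oscar=2, Heidi=2, Zoe=4
Event 2 (Heidi +3): Heidi: 2 -> 5. State: Mallory=3, Oscar=2, Heidi=5, Zoe=4
Event 3 (Mallory -> Heidi, 1): Mallory: 3 -> 2, Heidi: 5 -> 6. State: Mallory=2, Oscar=2, Heidi=6, Zoe=4
Event 4 (Oscar +4): Oscar: 2 -> 6. State: Mallory=2, Oscar=6, Heidi=6, Zoe=4
Event 5 (Heidi +1): Heidi: 6 -> 7. State: Mallory=2, Oscar=6, Heidi=7, Zoe=4
Event 6 (Oscar +2): Oscar: 6 -> 8. State: Mallory=2, Oscar=8, Heidi=7, Zoe=4
Event 7 (Heidi -7): Heidi: 7 -> 0. State: Mallory=2, Oscar=8, Heidi=0, Zoe=4
Event 8 (Oscar -> Heidi, 4): Oscar: 8 -> 4, Heidi: 0 -> 4. State: Mallory=2, Oscar=4, Heidi=4, Zoe=4
Event 9 (Heidi -> Mallory, 3): Heidi: 4 -> 1, Mallory: 2 -> 5. State: Mallory=5, Oscar=4, Heidi=1, Zoe=4

Heidi's final count: 1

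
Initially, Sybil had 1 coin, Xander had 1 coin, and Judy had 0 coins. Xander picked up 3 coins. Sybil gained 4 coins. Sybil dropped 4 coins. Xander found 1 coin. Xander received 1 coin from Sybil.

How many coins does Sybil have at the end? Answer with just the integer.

Tracking counts step by step:
Start: Sybil=1, Xander=1, Judy=0
Event 1 (Xander +3): Xander: 1 -> 4. State: Sybil=1, Xander=4, Judy=0
Event 2 (Sybil +4): Sybil: 1 -> 5. State: Sybil=5, Xander=4, Judy=0
Event 3 (Sybil -4): Sybil: 5 -> 1. State: Sybil=1, Xander=4, Judy=0
Event 4 (Xander +1): Xander: 4 -> 5. State: Sybil=1, Xander=5, Judy=0
Event 5 (Sybil -> Xander, 1): Sybil: 1 -> 0, Xander: 5 -> 6. State: Sybil=0, Xander=6, Judy=0

Sybil's final count: 0

Answer: 0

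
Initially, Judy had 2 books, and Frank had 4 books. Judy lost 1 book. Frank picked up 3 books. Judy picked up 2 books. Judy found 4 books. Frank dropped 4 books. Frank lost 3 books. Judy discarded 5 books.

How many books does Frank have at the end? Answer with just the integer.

Answer: 0

Derivation:
Tracking counts step by step:
Start: Judy=2, Frank=4
Event 1 (Judy -1): Judy: 2 -> 1. State: Judy=1, Frank=4
Event 2 (Frank +3): Frank: 4 -> 7. State: Judy=1, Frank=7
Event 3 (Judy +2): Judy: 1 -> 3. State: Judy=3, Frank=7
Event 4 (Judy +4): Judy: 3 -> 7. State: Judy=7, Frank=7
Event 5 (Frank -4): Frank: 7 -> 3. State: Judy=7, Frank=3
Event 6 (Frank -3): Frank: 3 -> 0. State: Judy=7, Frank=0
Event 7 (Judy -5): Judy: 7 -> 2. State: Judy=2, Frank=0

Frank's final count: 0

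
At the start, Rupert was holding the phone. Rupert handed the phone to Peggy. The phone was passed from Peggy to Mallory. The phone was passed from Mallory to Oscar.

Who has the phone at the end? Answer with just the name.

Tracking the phone through each event:
Start: Rupert has the phone.
After event 1: Peggy has the phone.
After event 2: Mallory has the phone.
After event 3: Oscar has the phone.

Answer: Oscar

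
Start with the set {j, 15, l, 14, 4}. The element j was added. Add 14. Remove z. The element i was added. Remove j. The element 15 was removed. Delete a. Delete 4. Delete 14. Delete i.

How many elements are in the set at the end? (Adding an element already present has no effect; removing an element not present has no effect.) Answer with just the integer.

Answer: 1

Derivation:
Tracking the set through each operation:
Start: {14, 15, 4, j, l}
Event 1 (add j): already present, no change. Set: {14, 15, 4, j, l}
Event 2 (add 14): already present, no change. Set: {14, 15, 4, j, l}
Event 3 (remove z): not present, no change. Set: {14, 15, 4, j, l}
Event 4 (add i): added. Set: {14, 15, 4, i, j, l}
Event 5 (remove j): removed. Set: {14, 15, 4, i, l}
Event 6 (remove 15): removed. Set: {14, 4, i, l}
Event 7 (remove a): not present, no change. Set: {14, 4, i, l}
Event 8 (remove 4): removed. Set: {14, i, l}
Event 9 (remove 14): removed. Set: {i, l}
Event 10 (remove i): removed. Set: {l}

Final set: {l} (size 1)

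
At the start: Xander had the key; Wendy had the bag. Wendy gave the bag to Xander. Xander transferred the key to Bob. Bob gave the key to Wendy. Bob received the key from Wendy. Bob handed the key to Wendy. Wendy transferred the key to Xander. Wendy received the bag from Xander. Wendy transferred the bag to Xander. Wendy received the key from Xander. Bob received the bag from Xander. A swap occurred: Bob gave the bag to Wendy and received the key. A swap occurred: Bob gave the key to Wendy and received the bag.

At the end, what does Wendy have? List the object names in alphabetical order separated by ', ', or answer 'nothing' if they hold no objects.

Answer: key

Derivation:
Tracking all object holders:
Start: key:Xander, bag:Wendy
Event 1 (give bag: Wendy -> Xander). State: key:Xander, bag:Xander
Event 2 (give key: Xander -> Bob). State: key:Bob, bag:Xander
Event 3 (give key: Bob -> Wendy). State: key:Wendy, bag:Xander
Event 4 (give key: Wendy -> Bob). State: key:Bob, bag:Xander
Event 5 (give key: Bob -> Wendy). State: key:Wendy, bag:Xander
Event 6 (give key: Wendy -> Xander). State: key:Xander, bag:Xander
Event 7 (give bag: Xander -> Wendy). State: key:Xander, bag:Wendy
Event 8 (give bag: Wendy -> Xander). State: key:Xander, bag:Xander
Event 9 (give key: Xander -> Wendy). State: key:Wendy, bag:Xander
Event 10 (give bag: Xander -> Bob). State: key:Wendy, bag:Bob
Event 11 (swap bag<->key: now bag:Wendy, key:Bob). State: key:Bob, bag:Wendy
Event 12 (swap key<->bag: now key:Wendy, bag:Bob). State: key:Wendy, bag:Bob

Final state: key:Wendy, bag:Bob
Wendy holds: key.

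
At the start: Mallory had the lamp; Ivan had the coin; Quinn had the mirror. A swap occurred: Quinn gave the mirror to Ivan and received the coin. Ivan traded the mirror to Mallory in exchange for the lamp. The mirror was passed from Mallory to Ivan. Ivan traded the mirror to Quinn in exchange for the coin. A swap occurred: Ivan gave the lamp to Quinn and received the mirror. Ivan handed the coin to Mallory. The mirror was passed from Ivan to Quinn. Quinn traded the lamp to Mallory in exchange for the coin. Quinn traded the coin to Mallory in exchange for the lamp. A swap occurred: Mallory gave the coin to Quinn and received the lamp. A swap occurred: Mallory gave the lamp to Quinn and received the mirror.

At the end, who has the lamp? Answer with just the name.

Answer: Quinn

Derivation:
Tracking all object holders:
Start: lamp:Mallory, coin:Ivan, mirror:Quinn
Event 1 (swap mirror<->coin: now mirror:Ivan, coin:Quinn). State: lamp:Mallory, coin:Quinn, mirror:Ivan
Event 2 (swap mirror<->lamp: now mirror:Mallory, lamp:Ivan). State: lamp:Ivan, coin:Quinn, mirror:Mallory
Event 3 (give mirror: Mallory -> Ivan). State: lamp:Ivan, coin:Quinn, mirror:Ivan
Event 4 (swap mirror<->coin: now mirror:Quinn, coin:Ivan). State: lamp:Ivan, coin:Ivan, mirror:Quinn
Event 5 (swap lamp<->mirror: now lamp:Quinn, mirror:Ivan). State: lamp:Quinn, coin:Ivan, mirror:Ivan
Event 6 (give coin: Ivan -> Mallory). State: lamp:Quinn, coin:Mallory, mirror:Ivan
Event 7 (give mirror: Ivan -> Quinn). State: lamp:Quinn, coin:Mallory, mirror:Quinn
Event 8 (swap lamp<->coin: now lamp:Mallory, coin:Quinn). State: lamp:Mallory, coin:Quinn, mirror:Quinn
Event 9 (swap coin<->lamp: now coin:Mallory, lamp:Quinn). State: lamp:Quinn, coin:Mallory, mirror:Quinn
Event 10 (swap coin<->lamp: now coin:Quinn, lamp:Mallory). State: lamp:Mallory, coin:Quinn, mirror:Quinn
Event 11 (swap lamp<->mirror: now lamp:Quinn, mirror:Mallory). State: lamp:Quinn, coin:Quinn, mirror:Mallory

Final state: lamp:Quinn, coin:Quinn, mirror:Mallory
The lamp is held by Quinn.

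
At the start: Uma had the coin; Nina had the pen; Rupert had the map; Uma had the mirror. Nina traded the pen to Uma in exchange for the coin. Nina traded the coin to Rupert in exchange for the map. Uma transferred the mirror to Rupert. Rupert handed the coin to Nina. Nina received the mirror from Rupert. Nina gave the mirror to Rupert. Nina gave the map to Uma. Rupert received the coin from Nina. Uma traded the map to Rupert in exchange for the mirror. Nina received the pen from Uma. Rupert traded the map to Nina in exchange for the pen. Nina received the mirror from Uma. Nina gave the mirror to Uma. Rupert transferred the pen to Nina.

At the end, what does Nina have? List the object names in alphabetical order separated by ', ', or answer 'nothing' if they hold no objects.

Tracking all object holders:
Start: coin:Uma, pen:Nina, map:Rupert, mirror:Uma
Event 1 (swap pen<->coin: now pen:Uma, coin:Nina). State: coin:Nina, pen:Uma, map:Rupert, mirror:Uma
Event 2 (swap coin<->map: now coin:Rupert, map:Nina). State: coin:Rupert, pen:Uma, map:Nina, mirror:Uma
Event 3 (give mirror: Uma -> Rupert). State: coin:Rupert, pen:Uma, map:Nina, mirror:Rupert
Event 4 (give coin: Rupert -> Nina). State: coin:Nina, pen:Uma, map:Nina, mirror:Rupert
Event 5 (give mirror: Rupert -> Nina). State: coin:Nina, pen:Uma, map:Nina, mirror:Nina
Event 6 (give mirror: Nina -> Rupert). State: coin:Nina, pen:Uma, map:Nina, mirror:Rupert
Event 7 (give map: Nina -> Uma). State: coin:Nina, pen:Uma, map:Uma, mirror:Rupert
Event 8 (give coin: Nina -> Rupert). State: coin:Rupert, pen:Uma, map:Uma, mirror:Rupert
Event 9 (swap map<->mirror: now map:Rupert, mirror:Uma). State: coin:Rupert, pen:Uma, map:Rupert, mirror:Uma
Event 10 (give pen: Uma -> Nina). State: coin:Rupert, pen:Nina, map:Rupert, mirror:Uma
Event 11 (swap map<->pen: now map:Nina, pen:Rupert). State: coin:Rupert, pen:Rupert, map:Nina, mirror:Uma
Event 12 (give mirror: Uma -> Nina). State: coin:Rupert, pen:Rupert, map:Nina, mirror:Nina
Event 13 (give mirror: Nina -> Uma). State: coin:Rupert, pen:Rupert, map:Nina, mirror:Uma
Event 14 (give pen: Rupert -> Nina). State: coin:Rupert, pen:Nina, map:Nina, mirror:Uma

Final state: coin:Rupert, pen:Nina, map:Nina, mirror:Uma
Nina holds: map, pen.

Answer: map, pen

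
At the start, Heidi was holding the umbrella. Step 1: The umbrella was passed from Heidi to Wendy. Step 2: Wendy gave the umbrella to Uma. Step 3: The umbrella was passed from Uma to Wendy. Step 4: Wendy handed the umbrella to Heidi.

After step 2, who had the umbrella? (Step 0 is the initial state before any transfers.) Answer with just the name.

Tracking the umbrella holder through step 2:
After step 0 (start): Heidi
After step 1: Wendy
After step 2: Uma

At step 2, the holder is Uma.

Answer: Uma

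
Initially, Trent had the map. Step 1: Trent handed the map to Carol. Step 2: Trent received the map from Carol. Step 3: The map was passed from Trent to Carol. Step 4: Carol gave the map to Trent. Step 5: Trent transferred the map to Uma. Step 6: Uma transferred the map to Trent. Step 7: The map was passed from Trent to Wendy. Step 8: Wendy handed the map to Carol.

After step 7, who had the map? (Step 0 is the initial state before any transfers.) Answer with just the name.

Answer: Wendy

Derivation:
Tracking the map holder through step 7:
After step 0 (start): Trent
After step 1: Carol
After step 2: Trent
After step 3: Carol
After step 4: Trent
After step 5: Uma
After step 6: Trent
After step 7: Wendy

At step 7, the holder is Wendy.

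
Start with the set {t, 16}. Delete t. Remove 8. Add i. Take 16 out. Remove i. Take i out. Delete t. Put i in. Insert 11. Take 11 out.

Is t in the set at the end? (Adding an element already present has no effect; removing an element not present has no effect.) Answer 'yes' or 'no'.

Tracking the set through each operation:
Start: {16, t}
Event 1 (remove t): removed. Set: {16}
Event 2 (remove 8): not present, no change. Set: {16}
Event 3 (add i): added. Set: {16, i}
Event 4 (remove 16): removed. Set: {i}
Event 5 (remove i): removed. Set: {}
Event 6 (remove i): not present, no change. Set: {}
Event 7 (remove t): not present, no change. Set: {}
Event 8 (add i): added. Set: {i}
Event 9 (add 11): added. Set: {11, i}
Event 10 (remove 11): removed. Set: {i}

Final set: {i} (size 1)
t is NOT in the final set.

Answer: no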